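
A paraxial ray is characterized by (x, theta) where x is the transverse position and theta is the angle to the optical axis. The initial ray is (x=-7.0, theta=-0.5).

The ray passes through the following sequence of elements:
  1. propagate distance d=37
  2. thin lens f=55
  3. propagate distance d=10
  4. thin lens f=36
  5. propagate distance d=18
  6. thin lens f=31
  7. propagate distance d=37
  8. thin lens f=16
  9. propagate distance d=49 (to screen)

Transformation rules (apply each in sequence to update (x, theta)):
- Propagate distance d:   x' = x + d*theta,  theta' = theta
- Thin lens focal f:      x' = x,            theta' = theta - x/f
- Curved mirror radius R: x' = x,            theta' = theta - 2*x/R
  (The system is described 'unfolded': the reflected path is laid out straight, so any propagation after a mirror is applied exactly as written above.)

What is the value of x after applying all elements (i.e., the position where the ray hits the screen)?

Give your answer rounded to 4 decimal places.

Answer: -2.5774

Derivation:
Initial: x=-7.0000 theta=-0.5000
After 1 (propagate distance d=37): x=-25.5000 theta=-0.5000
After 2 (thin lens f=55): x=-25.5000 theta=-2/55 (≈-0.0364)
After 3 (propagate distance d=10): x=-569/22 (≈-25.8636) theta=-2/55 (≈-0.0364)
After 4 (thin lens f=36): x=-569/22 (≈-25.8636) theta=2701/3960 (≈0.6821)
After 5 (propagate distance d=18): x=-2989/220 (≈-13.5864) theta=2701/3960 (≈0.6821)
After 6 (thin lens f=31): x=-2989/220 (≈-13.5864) theta=12503/11160 (≈1.1203)
After 7 (propagate distance d=37): x=3420859/122760 (≈27.8662) theta=12503/11160 (≈1.1203)
After 8 (thin lens f=16): x=3420859/122760 (≈27.8662) theta=-406777/654720 (≈-0.6213)
After 9 (propagate distance d=49 (to screen)): x=-92045/35712 (≈-2.5774) theta=-406777/654720 (≈-0.6213)
Rounded to 4 decimal places: x = -2.5774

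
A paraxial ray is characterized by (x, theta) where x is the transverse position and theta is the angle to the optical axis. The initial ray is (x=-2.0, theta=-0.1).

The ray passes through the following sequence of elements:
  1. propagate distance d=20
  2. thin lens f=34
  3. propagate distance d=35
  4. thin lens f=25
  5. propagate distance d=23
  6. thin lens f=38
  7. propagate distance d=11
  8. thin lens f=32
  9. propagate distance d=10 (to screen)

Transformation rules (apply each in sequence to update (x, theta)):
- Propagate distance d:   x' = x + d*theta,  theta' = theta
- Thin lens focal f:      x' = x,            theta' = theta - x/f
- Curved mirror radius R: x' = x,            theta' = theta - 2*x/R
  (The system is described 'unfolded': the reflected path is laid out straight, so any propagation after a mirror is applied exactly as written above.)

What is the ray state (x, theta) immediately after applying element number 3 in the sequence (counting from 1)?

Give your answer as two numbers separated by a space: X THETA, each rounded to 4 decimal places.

Initial: x=-2.0000 theta=-0.1000
After 1 (propagate distance d=20): x=-4.0000 theta=-0.1000
After 2 (thin lens f=34): x=-4.0000 theta=3/170 (≈0.0176)
After 3 (propagate distance d=35): x=-115/34 (≈-3.3824) theta=3/170 (≈0.0176)
Rounded to 4 decimal places: x = -3.3824, theta = 0.0176

Answer: -3.3824 0.0176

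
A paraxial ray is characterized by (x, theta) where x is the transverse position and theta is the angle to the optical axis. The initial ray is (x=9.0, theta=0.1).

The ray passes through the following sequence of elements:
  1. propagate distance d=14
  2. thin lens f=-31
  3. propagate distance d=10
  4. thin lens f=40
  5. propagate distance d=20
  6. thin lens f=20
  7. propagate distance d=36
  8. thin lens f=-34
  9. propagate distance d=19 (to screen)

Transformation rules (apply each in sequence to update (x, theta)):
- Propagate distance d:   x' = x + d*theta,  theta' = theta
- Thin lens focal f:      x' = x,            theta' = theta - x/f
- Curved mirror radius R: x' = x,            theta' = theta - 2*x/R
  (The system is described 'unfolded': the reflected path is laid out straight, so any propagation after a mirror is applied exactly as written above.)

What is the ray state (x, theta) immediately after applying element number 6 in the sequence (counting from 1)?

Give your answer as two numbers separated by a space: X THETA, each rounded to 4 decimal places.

Answer: 16.0871 -0.7377

Derivation:
Initial: x=9.0000 theta=0.1000
After 1 (propagate distance d=14): x=10.4000 theta=0.1000
After 2 (thin lens f=-31): x=10.4000 theta=27/62 (≈0.4355)
After 3 (propagate distance d=10): x=2287/155 (≈14.7548) theta=27/62 (≈0.4355)
After 4 (thin lens f=40): x=2287/155 (≈14.7548) theta=413/6200 (≈0.0666)
After 5 (propagate distance d=20): x=4987/310 (≈16.0871) theta=413/6200 (≈0.0666)
After 6 (thin lens f=20): x=4987/310 (≈16.0871) theta=-2287/3100 (≈-0.7377)
Rounded to 4 decimal places: x = 16.0871, theta = -0.7377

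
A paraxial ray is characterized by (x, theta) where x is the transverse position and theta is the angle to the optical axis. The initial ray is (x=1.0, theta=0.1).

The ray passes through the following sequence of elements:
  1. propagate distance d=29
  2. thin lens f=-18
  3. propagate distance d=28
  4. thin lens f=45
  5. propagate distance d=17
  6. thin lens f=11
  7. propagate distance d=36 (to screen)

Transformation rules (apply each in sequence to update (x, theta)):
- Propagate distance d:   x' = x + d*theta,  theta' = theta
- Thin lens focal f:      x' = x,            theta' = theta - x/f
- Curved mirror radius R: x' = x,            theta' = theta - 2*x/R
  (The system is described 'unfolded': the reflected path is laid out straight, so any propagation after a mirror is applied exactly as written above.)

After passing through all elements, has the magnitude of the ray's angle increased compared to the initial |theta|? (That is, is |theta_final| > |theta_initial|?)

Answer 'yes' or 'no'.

Initial: x=1.0000 theta=0.1000
After 1 (propagate distance d=29): x=3.9000 theta=0.1000
After 2 (thin lens f=-18): x=3.9000 theta=19/60 (≈0.3167)
After 3 (propagate distance d=28): x=383/30 (≈12.7667) theta=19/60 (≈0.3167)
After 4 (thin lens f=45): x=383/30 (≈12.7667) theta=89/2700 (≈0.0330)
After 5 (propagate distance d=17): x=35983/2700 (≈13.3270) theta=89/2700 (≈0.0330)
After 6 (thin lens f=11): x=35983/2700 (≈13.3270) theta=-2917/2475 (≈-1.1786)
After 7 (propagate distance d=36 (to screen)): x=-864331/29700 (≈-29.1021) theta=-2917/2475 (≈-1.1786)
|theta_initial|=0.1000 |theta_final|=2917/2475 (≈1.1786) -> increased

Answer: yes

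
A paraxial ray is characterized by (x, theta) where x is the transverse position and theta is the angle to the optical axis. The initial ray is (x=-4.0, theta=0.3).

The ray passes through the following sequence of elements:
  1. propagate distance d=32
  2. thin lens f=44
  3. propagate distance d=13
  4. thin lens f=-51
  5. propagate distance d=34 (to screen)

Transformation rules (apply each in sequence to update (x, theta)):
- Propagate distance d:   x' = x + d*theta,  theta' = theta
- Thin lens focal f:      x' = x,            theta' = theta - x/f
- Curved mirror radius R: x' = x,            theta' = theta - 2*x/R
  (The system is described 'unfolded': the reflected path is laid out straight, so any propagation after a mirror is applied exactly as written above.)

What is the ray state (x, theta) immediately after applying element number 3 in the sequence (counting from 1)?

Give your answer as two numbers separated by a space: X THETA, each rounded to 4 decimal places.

Answer: 7.8455 0.1727

Derivation:
Initial: x=-4.0000 theta=0.3000
After 1 (propagate distance d=32): x=5.6000 theta=0.3000
After 2 (thin lens f=44): x=5.6000 theta=19/110 (≈0.1727)
After 3 (propagate distance d=13): x=863/110 (≈7.8455) theta=19/110 (≈0.1727)
Rounded to 4 decimal places: x = 7.8455, theta = 0.1727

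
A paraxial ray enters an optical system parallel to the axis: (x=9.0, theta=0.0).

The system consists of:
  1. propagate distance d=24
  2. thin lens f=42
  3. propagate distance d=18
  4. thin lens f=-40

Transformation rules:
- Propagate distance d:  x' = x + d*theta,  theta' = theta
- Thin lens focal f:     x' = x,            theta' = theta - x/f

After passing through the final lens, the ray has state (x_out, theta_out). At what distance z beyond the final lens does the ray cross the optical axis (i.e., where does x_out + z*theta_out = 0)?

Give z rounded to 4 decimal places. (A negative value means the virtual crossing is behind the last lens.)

Initial: x=9.0000 theta=0.0000
After 1 (propagate distance d=24): x=9.0000 theta=0.0000
After 2 (thin lens f=42): x=9.0000 theta=-3/14 (≈-0.2143)
After 3 (propagate distance d=18): x=36/7 (≈5.1429) theta=-3/14 (≈-0.2143)
After 4 (thin lens f=-40): x=36/7 (≈5.1429) theta=-3/35 (≈-0.0857)
z_focus = -x_out/theta_out = -(36/7)/(-3/35) = 60.0000
Rounded to 4 decimal places: z = 60.0000

Answer: 60.0000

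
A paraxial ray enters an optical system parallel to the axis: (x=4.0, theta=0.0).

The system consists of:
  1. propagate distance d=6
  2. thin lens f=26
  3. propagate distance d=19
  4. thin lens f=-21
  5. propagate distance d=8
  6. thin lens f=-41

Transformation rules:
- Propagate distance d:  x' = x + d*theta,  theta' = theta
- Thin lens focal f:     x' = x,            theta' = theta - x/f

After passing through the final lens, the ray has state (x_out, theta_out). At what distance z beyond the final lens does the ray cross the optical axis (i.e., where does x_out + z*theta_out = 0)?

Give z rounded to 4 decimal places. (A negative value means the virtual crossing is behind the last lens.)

Answer: 2.6623

Derivation:
Initial: x=4.0000 theta=0.0000
After 1 (propagate distance d=6): x=4.0000 theta=0.0000
After 2 (thin lens f=26): x=4.0000 theta=-2/13 (≈-0.1538)
After 3 (propagate distance d=19): x=14/13 (≈1.0769) theta=-2/13 (≈-0.1538)
After 4 (thin lens f=-21): x=14/13 (≈1.0769) theta=-4/39 (≈-0.1026)
After 5 (propagate distance d=8): x=10/39 (≈0.2564) theta=-4/39 (≈-0.1026)
After 6 (thin lens f=-41): x=10/39 (≈0.2564) theta=-154/1599 (≈-0.0963)
z_focus = -x_out/theta_out = -(10/39)/(-154/1599) = 205/77 ≈ 2.6623
Rounded to 4 decimal places: z = 2.6623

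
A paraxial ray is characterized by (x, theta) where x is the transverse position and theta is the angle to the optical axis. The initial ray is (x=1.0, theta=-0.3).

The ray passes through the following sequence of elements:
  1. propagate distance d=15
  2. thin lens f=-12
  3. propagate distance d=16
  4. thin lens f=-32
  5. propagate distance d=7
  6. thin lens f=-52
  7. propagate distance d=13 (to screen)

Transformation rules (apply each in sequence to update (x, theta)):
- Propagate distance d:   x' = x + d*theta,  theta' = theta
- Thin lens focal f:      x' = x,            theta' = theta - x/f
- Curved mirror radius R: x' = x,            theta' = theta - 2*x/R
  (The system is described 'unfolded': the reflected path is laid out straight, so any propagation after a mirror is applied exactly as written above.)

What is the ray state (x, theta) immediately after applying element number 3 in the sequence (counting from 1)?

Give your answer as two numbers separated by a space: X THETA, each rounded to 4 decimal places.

Initial: x=1.0000 theta=-0.3000
After 1 (propagate distance d=15): x=-3.5000 theta=-0.3000
After 2 (thin lens f=-12): x=-3.5000 theta=-71/120 (≈-0.5917)
After 3 (propagate distance d=16): x=-389/30 (≈-12.9667) theta=-71/120 (≈-0.5917)
Rounded to 4 decimal places: x = -12.9667, theta = -0.5917

Answer: -12.9667 -0.5917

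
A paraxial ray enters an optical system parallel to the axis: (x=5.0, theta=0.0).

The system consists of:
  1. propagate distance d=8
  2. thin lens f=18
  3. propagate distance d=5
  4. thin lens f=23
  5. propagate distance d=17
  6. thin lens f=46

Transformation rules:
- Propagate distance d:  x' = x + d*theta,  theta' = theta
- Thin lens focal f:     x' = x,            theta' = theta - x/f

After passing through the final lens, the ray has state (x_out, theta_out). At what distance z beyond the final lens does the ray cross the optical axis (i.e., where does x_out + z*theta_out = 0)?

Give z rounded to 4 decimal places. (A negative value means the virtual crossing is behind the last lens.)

Answer: -10.7208

Derivation:
Initial: x=5.0000 theta=0.0000
After 1 (propagate distance d=8): x=5.0000 theta=0.0000
After 2 (thin lens f=18): x=5.0000 theta=-5/18 (≈-0.2778)
After 3 (propagate distance d=5): x=65/18 (≈3.6111) theta=-5/18 (≈-0.2778)
After 4 (thin lens f=23): x=65/18 (≈3.6111) theta=-10/23 (≈-0.4348)
After 5 (propagate distance d=17): x=-1565/414 (≈-3.7802) theta=-10/23 (≈-0.4348)
After 6 (thin lens f=46): x=-1565/414 (≈-3.7802) theta=-6715/19044 (≈-0.3526)
z_focus = -x_out/theta_out = -(-1565/414)/(-6715/19044) = -14398/1343 ≈ -10.7208
Rounded to 4 decimal places: z = -10.7208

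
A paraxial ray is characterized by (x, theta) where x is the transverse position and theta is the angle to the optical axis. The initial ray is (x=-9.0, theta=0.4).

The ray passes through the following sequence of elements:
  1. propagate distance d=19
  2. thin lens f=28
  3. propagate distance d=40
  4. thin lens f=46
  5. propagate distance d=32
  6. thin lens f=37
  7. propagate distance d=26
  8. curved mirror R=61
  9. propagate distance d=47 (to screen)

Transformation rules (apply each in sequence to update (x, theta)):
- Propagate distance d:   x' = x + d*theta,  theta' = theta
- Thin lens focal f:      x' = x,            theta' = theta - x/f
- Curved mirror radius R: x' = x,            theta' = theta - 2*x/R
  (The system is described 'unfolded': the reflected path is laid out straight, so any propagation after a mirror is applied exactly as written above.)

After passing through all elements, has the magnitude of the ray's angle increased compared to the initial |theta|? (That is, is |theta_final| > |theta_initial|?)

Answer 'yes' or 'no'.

Answer: yes

Derivation:
Initial: x=-9.0000 theta=0.4000
After 1 (propagate distance d=19): x=-1.4000 theta=0.4000
After 2 (thin lens f=28): x=-1.4000 theta=0.4500
After 3 (propagate distance d=40): x=16.6000 theta=0.4500
After 4 (thin lens f=46): x=16.6000 theta=41/460 (≈0.0891)
After 5 (propagate distance d=32): x=2237/115 (≈19.4522) theta=41/460 (≈0.0891)
After 6 (thin lens f=37): x=2237/115 (≈19.4522) theta=-7431/17020 (≈-0.4366)
After 7 (propagate distance d=26): x=13787/1702 (≈8.1005) theta=-7431/17020 (≈-0.4366)
After 8 (curved mirror R=61): x=13787/1702 (≈8.1005) theta=-31697/45140 (≈-0.7022)
After 9 (propagate distance d=47 (to screen)): x=-25854387/1038220 (≈-24.9026) theta=-31697/45140 (≈-0.7022)
|theta_initial|=0.4000 |theta_final|=31697/45140 (≈0.7022) -> increased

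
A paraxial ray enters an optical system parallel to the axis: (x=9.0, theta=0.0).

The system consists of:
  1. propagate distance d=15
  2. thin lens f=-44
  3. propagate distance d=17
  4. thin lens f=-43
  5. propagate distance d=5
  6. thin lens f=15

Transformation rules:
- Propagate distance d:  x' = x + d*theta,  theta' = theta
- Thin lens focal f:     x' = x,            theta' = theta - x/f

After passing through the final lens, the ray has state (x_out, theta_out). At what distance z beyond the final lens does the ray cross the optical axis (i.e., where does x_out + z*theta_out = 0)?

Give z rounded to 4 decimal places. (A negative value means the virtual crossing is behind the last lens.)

Answer: 29.7821

Derivation:
Initial: x=9.0000 theta=0.0000
After 1 (propagate distance d=15): x=9.0000 theta=0.0000
After 2 (thin lens f=-44): x=9.0000 theta=9/44 (≈0.2045)
After 3 (propagate distance d=17): x=549/44 (≈12.4773) theta=9/44 (≈0.2045)
After 4 (thin lens f=-43): x=549/44 (≈12.4773) theta=234/473 (≈0.4947)
After 5 (propagate distance d=5): x=28287/1892 (≈14.9508) theta=234/473 (≈0.4947)
After 6 (thin lens f=15): x=28287/1892 (≈14.9508) theta=-4749/9460 (≈-0.5020)
z_focus = -x_out/theta_out = -(28287/1892)/(-4749/9460) = 47145/1583 ≈ 29.7821
Rounded to 4 decimal places: z = 29.7821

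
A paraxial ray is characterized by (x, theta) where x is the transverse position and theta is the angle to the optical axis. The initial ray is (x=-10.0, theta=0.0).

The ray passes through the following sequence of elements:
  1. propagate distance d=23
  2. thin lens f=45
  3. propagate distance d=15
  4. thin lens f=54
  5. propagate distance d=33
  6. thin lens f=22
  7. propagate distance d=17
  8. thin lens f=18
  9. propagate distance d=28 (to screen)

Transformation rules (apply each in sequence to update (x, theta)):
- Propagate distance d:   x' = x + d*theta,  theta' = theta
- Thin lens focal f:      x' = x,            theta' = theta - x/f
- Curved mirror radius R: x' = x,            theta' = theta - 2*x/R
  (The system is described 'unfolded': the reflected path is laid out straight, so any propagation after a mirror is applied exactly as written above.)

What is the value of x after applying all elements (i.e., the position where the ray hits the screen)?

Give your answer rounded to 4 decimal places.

Initial: x=-10.0000 theta=0.0000
After 1 (propagate distance d=23): x=-10.0000 theta=0.0000
After 2 (thin lens f=45): x=-10.0000 theta=2/9 (≈0.2222)
After 3 (propagate distance d=15): x=-20/3 (≈-6.6667) theta=2/9 (≈0.2222)
After 4 (thin lens f=54): x=-20/3 (≈-6.6667) theta=28/81 (≈0.3457)
After 5 (propagate distance d=33): x=128/27 (≈4.7407) theta=28/81 (≈0.3457)
After 6 (thin lens f=22): x=128/27 (≈4.7407) theta=116/891 (≈0.1302)
After 7 (propagate distance d=17): x=6196/891 (≈6.9540) theta=116/891 (≈0.1302)
After 8 (thin lens f=18): x=6196/891 (≈6.9540) theta=-2054/8019 (≈-0.2561)
After 9 (propagate distance d=28 (to screen)): x=-1748/8019 (≈-0.2180) theta=-2054/8019 (≈-0.2561)
Rounded to 4 decimal places: x = -0.2180

Answer: -0.2180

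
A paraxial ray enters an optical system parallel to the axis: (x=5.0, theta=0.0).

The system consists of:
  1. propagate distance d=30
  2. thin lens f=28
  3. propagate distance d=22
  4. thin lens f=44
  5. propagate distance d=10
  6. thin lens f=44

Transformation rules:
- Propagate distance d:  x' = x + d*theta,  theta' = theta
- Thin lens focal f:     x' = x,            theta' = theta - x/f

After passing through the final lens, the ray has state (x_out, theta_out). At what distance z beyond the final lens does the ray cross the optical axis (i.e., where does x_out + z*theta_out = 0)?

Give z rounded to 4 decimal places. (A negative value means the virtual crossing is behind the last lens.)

Answer: -5.2872

Derivation:
Initial: x=5.0000 theta=0.0000
After 1 (propagate distance d=30): x=5.0000 theta=0.0000
After 2 (thin lens f=28): x=5.0000 theta=-5/28 (≈-0.1786)
After 3 (propagate distance d=22): x=15/14 (≈1.0714) theta=-5/28 (≈-0.1786)
After 4 (thin lens f=44): x=15/14 (≈1.0714) theta=-125/616 (≈-0.2029)
After 5 (propagate distance d=10): x=-295/308 (≈-0.9578) theta=-125/616 (≈-0.2029)
After 6 (thin lens f=44): x=-295/308 (≈-0.9578) theta=-2455/13552 (≈-0.1812)
z_focus = -x_out/theta_out = -(-295/308)/(-2455/13552) = -2596/491 ≈ -5.2872
Rounded to 4 decimal places: z = -5.2872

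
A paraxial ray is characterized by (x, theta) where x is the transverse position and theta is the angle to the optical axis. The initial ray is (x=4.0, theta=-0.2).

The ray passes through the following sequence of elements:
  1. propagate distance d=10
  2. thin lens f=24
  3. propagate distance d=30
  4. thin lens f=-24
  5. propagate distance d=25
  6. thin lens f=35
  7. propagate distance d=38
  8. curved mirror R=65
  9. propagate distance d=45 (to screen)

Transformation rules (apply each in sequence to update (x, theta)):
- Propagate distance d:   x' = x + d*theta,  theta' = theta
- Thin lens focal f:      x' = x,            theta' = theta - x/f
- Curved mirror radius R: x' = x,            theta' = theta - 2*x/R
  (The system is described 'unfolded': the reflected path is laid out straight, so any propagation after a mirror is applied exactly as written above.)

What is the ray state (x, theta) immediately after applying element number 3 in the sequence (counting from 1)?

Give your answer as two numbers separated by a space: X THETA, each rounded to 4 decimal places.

Initial: x=4.0000 theta=-0.2000
After 1 (propagate distance d=10): x=2.0000 theta=-0.2000
After 2 (thin lens f=24): x=2.0000 theta=-17/60 (≈-0.2833)
After 3 (propagate distance d=30): x=-6.5000 theta=-17/60 (≈-0.2833)
Rounded to 4 decimal places: x = -6.5000, theta = -0.2833

Answer: -6.5000 -0.2833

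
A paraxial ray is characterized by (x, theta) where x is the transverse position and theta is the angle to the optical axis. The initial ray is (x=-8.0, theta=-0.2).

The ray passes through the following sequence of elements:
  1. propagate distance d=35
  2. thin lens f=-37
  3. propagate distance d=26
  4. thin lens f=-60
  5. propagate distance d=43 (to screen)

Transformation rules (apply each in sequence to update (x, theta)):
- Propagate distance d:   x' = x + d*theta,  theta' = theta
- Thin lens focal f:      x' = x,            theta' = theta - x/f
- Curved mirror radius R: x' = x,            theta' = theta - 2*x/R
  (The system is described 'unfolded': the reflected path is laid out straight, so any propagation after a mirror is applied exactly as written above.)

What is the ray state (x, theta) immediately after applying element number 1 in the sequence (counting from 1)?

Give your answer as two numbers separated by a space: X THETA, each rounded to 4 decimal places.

Initial: x=-8.0000 theta=-0.2000
After 1 (propagate distance d=35): x=-15.0000 theta=-0.2000
Rounded to 4 decimal places: x = -15.0000, theta = -0.2000

Answer: -15.0000 -0.2000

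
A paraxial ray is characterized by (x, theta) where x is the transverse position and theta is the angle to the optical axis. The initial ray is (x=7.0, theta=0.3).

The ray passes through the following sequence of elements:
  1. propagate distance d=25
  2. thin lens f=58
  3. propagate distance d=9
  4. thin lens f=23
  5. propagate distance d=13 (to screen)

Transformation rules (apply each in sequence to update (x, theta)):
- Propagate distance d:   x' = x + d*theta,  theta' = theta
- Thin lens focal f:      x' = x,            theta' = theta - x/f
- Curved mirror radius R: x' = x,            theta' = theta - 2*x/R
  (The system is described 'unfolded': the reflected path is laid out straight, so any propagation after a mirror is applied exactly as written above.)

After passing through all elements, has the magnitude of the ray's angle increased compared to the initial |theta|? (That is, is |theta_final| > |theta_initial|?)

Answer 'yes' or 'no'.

Initial: x=7.0000 theta=0.3000
After 1 (propagate distance d=25): x=14.5000 theta=0.3000
After 2 (thin lens f=58): x=14.5000 theta=0.0500
After 3 (propagate distance d=9): x=14.9500 theta=0.0500
After 4 (thin lens f=23): x=14.9500 theta=-0.6000
After 5 (propagate distance d=13 (to screen)): x=7.1500 theta=-0.6000
|theta_initial|=0.3000 |theta_final|=0.6000 -> increased

Answer: yes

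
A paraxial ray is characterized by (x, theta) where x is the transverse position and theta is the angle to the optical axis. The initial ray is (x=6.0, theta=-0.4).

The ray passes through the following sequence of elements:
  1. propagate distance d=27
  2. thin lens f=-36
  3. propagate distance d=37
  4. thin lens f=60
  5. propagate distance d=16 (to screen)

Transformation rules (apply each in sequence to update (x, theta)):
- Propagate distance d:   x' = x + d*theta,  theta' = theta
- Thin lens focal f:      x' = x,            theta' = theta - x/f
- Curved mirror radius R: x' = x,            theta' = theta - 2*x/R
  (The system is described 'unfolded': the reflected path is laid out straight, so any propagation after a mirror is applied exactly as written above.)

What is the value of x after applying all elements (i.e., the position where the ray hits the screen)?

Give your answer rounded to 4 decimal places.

Answer: -26.5244

Derivation:
Initial: x=6.0000 theta=-0.4000
After 1 (propagate distance d=27): x=-4.8000 theta=-0.4000
After 2 (thin lens f=-36): x=-4.8000 theta=-8/15 (≈-0.5333)
After 3 (propagate distance d=37): x=-368/15 (≈-24.5333) theta=-8/15 (≈-0.5333)
After 4 (thin lens f=60): x=-368/15 (≈-24.5333) theta=-28/225 (≈-0.1244)
After 5 (propagate distance d=16 (to screen)): x=-5968/225 (≈-26.5244) theta=-28/225 (≈-0.1244)
Rounded to 4 decimal places: x = -26.5244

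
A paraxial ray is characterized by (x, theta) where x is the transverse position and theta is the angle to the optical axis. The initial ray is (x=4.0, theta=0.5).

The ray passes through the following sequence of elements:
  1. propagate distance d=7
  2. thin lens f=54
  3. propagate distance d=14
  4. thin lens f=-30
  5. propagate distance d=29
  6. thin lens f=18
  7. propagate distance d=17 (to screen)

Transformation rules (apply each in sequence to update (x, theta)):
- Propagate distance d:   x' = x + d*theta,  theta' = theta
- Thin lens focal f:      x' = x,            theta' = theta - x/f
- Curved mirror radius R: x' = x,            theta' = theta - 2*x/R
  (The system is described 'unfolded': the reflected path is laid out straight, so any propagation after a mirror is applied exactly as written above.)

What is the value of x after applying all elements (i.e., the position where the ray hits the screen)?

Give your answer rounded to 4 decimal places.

Answer: 15.2073

Derivation:
Initial: x=4.0000 theta=0.5000
After 1 (propagate distance d=7): x=7.5000 theta=0.5000
After 2 (thin lens f=54): x=7.5000 theta=13/36 (≈0.3611)
After 3 (propagate distance d=14): x=113/9 (≈12.5556) theta=13/36 (≈0.3611)
After 4 (thin lens f=-30): x=113/9 (≈12.5556) theta=421/540 (≈0.7796)
After 5 (propagate distance d=29): x=18989/540 (≈35.1648) theta=421/540 (≈0.7796)
After 6 (thin lens f=18): x=18989/540 (≈35.1648) theta=-11411/9720 (≈-1.1740)
After 7 (propagate distance d=17 (to screen)): x=29563/1944 (≈15.2073) theta=-11411/9720 (≈-1.1740)
Rounded to 4 decimal places: x = 15.2073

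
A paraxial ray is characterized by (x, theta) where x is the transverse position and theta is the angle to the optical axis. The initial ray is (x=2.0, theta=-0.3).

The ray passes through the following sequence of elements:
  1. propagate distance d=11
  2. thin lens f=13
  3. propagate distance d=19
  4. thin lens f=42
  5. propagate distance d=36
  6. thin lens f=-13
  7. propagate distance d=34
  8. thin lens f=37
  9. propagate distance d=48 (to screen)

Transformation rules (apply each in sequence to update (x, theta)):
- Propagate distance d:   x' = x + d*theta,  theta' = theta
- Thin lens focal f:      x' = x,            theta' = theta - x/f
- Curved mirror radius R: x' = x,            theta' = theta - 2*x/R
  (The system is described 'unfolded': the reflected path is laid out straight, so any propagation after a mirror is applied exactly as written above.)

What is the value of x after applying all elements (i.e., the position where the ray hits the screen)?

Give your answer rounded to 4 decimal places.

Initial: x=2.0000 theta=-0.3000
After 1 (propagate distance d=11): x=-1.3000 theta=-0.3000
After 2 (thin lens f=13): x=-1.3000 theta=-0.2000
After 3 (propagate distance d=19): x=-5.1000 theta=-0.2000
After 4 (thin lens f=42): x=-5.1000 theta=-11/140 (≈-0.0786)
After 5 (propagate distance d=36): x=-111/14 (≈-7.9286) theta=-11/140 (≈-0.0786)
After 6 (thin lens f=-13): x=-111/14 (≈-7.9286) theta=-179/260 (≈-0.6885)
After 7 (propagate distance d=34): x=-14258/455 (≈-31.3363) theta=-179/260 (≈-0.6885)
After 8 (thin lens f=37): x=-14258/455 (≈-31.3363) theta=10671/67340 (≈0.1585)
After 9 (propagate distance d=48 (to screen)): x=-399494/16835 (≈-23.7300) theta=10671/67340 (≈0.1585)
Rounded to 4 decimal places: x = -23.7300

Answer: -23.7300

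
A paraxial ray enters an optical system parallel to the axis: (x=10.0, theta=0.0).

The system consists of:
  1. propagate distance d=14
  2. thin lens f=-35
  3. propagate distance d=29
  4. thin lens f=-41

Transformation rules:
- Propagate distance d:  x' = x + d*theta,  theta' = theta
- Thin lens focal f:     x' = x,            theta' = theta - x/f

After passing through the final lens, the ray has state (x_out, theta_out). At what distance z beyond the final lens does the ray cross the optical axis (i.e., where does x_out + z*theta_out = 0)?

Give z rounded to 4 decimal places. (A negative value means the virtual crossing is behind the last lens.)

Initial: x=10.0000 theta=0.0000
After 1 (propagate distance d=14): x=10.0000 theta=0.0000
After 2 (thin lens f=-35): x=10.0000 theta=2/7 (≈0.2857)
After 3 (propagate distance d=29): x=128/7 (≈18.2857) theta=2/7 (≈0.2857)
After 4 (thin lens f=-41): x=128/7 (≈18.2857) theta=30/41 (≈0.7317)
z_focus = -x_out/theta_out = -(128/7)/(30/41) = -2624/105 ≈ -24.9905
Rounded to 4 decimal places: z = -24.9905

Answer: -24.9905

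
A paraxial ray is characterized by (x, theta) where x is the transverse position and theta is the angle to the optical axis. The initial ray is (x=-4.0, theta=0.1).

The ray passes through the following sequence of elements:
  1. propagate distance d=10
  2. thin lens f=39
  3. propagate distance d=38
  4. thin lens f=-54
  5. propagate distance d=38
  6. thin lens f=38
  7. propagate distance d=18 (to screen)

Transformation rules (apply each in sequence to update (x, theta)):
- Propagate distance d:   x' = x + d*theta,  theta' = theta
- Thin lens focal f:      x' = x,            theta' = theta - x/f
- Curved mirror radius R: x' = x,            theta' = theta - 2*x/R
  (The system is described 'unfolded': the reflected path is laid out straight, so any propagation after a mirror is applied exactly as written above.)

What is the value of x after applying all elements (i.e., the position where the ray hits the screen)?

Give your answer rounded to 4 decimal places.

Answer: 11.3025

Derivation:
Initial: x=-4.0000 theta=0.1000
After 1 (propagate distance d=10): x=-3.0000 theta=0.1000
After 2 (thin lens f=39): x=-3.0000 theta=23/130 (≈0.1769)
After 3 (propagate distance d=38): x=242/65 (≈3.7231) theta=23/130 (≈0.1769)
After 4 (thin lens f=-54): x=242/65 (≈3.7231) theta=863/3510 (≈0.2459)
After 5 (propagate distance d=38): x=22931/1755 (≈13.0661) theta=863/3510 (≈0.2459)
After 6 (thin lens f=38): x=22931/1755 (≈13.0661) theta=-121/1235 (≈-0.0980)
After 7 (propagate distance d=18 (to screen)): x=28991/2565 (≈11.3025) theta=-121/1235 (≈-0.0980)
Rounded to 4 decimal places: x = 11.3025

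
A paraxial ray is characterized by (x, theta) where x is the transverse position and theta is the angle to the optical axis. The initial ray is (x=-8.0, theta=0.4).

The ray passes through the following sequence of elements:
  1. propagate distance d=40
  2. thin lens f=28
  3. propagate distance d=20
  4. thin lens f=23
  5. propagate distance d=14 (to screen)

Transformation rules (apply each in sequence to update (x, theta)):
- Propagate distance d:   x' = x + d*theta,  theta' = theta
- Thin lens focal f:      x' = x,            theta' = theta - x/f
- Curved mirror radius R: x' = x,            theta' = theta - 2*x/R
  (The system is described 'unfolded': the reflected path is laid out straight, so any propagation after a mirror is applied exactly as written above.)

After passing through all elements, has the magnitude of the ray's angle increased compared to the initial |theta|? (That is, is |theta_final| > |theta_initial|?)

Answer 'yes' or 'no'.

Answer: no

Derivation:
Initial: x=-8.0000 theta=0.4000
After 1 (propagate distance d=40): x=8.0000 theta=0.4000
After 2 (thin lens f=28): x=8.0000 theta=4/35 (≈0.1143)
After 3 (propagate distance d=20): x=72/7 (≈10.2857) theta=4/35 (≈0.1143)
After 4 (thin lens f=23): x=72/7 (≈10.2857) theta=-268/805 (≈-0.3329)
After 5 (propagate distance d=14 (to screen)): x=4528/805 (≈5.6248) theta=-268/805 (≈-0.3329)
|theta_initial|=0.4000 |theta_final|=268/805 (≈0.3329) -> not increased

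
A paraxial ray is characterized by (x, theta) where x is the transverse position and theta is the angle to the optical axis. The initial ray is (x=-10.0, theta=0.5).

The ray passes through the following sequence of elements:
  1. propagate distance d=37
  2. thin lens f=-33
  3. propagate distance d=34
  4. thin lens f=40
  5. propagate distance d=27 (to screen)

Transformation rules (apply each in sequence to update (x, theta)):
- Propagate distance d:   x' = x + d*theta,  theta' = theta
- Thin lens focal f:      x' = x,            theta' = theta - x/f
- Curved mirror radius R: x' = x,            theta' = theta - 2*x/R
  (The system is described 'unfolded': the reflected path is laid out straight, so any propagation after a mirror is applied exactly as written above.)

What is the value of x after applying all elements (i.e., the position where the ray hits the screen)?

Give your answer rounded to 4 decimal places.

Initial: x=-10.0000 theta=0.5000
After 1 (propagate distance d=37): x=8.5000 theta=0.5000
After 2 (thin lens f=-33): x=8.5000 theta=25/33 (≈0.7576)
After 3 (propagate distance d=34): x=2261/66 (≈34.2576) theta=25/33 (≈0.7576)
After 4 (thin lens f=40): x=2261/66 (≈34.2576) theta=-87/880 (≈-0.0989)
After 5 (propagate distance d=27 (to screen)): x=83393/2640 (≈31.5883) theta=-87/880 (≈-0.0989)
Rounded to 4 decimal places: x = 31.5883

Answer: 31.5883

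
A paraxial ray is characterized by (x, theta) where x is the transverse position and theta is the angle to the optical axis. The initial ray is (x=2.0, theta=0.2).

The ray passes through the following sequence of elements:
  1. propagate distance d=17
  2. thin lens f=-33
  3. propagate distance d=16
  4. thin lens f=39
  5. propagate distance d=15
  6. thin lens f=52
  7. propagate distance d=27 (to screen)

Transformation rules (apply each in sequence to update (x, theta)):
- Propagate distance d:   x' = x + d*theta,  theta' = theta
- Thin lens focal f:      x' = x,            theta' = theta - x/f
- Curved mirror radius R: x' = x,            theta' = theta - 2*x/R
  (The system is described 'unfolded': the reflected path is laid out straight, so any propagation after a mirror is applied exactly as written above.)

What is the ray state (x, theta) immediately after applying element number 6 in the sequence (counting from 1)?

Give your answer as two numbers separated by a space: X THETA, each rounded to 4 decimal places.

Initial: x=2.0000 theta=0.2000
After 1 (propagate distance d=17): x=5.4000 theta=0.2000
After 2 (thin lens f=-33): x=5.4000 theta=4/11 (≈0.3636)
After 3 (propagate distance d=16): x=617/55 (≈11.2182) theta=4/11 (≈0.3636)
After 4 (thin lens f=39): x=617/55 (≈11.2182) theta=163/2145 (≈0.0760)
After 5 (propagate distance d=15): x=8836/715 (≈12.3580) theta=163/2145 (≈0.0760)
After 6 (thin lens f=52): x=8836/715 (≈12.3580) theta=-4508/27885 (≈-0.1617)
Rounded to 4 decimal places: x = 12.3580, theta = -0.1617

Answer: 12.3580 -0.1617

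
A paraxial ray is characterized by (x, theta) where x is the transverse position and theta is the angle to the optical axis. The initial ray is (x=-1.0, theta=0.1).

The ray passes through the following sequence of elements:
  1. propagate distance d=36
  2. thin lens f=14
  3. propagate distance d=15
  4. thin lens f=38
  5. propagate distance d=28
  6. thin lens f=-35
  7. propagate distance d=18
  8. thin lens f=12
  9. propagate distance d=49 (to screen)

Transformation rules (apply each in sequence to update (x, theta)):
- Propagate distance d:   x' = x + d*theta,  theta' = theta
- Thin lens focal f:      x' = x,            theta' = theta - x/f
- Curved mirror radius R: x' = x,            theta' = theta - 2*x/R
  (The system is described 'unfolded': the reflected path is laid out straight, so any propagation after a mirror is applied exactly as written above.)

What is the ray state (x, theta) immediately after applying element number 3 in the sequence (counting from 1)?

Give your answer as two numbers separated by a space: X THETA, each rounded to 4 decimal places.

Initial: x=-1.0000 theta=0.1000
After 1 (propagate distance d=36): x=2.6000 theta=0.1000
After 2 (thin lens f=14): x=2.6000 theta=-3/35 (≈-0.0857)
After 3 (propagate distance d=15): x=46/35 (≈1.3143) theta=-3/35 (≈-0.0857)
Rounded to 4 decimal places: x = 1.3143, theta = -0.0857

Answer: 1.3143 -0.0857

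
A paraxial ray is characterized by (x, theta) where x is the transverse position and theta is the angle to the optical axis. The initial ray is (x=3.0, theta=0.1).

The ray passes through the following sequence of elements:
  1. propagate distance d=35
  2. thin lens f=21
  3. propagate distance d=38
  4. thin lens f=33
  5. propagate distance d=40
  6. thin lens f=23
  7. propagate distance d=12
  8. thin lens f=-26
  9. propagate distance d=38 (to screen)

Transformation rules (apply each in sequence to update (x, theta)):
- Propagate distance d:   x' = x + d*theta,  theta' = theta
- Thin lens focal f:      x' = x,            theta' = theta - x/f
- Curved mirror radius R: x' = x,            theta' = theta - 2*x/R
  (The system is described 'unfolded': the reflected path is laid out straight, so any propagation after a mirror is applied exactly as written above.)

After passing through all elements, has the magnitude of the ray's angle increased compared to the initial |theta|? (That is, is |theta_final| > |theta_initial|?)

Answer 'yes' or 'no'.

Answer: no

Derivation:
Initial: x=3.0000 theta=0.1000
After 1 (propagate distance d=35): x=6.5000 theta=0.1000
After 2 (thin lens f=21): x=6.5000 theta=-22/105 (≈-0.2095)
After 3 (propagate distance d=38): x=-307/210 (≈-1.4619) theta=-22/105 (≈-0.2095)
After 4 (thin lens f=33): x=-307/210 (≈-1.4619) theta=-229/1386 (≈-0.1652)
After 5 (propagate distance d=40): x=-55931/6930 (≈-8.0709) theta=-229/1386 (≈-0.1652)
After 6 (thin lens f=23): x=-55931/6930 (≈-8.0709) theta=2114/11385 (≈0.1857)
After 7 (propagate distance d=12): x=-931261/159390 (≈-5.8427) theta=2114/11385 (≈0.1857)
After 8 (thin lens f=-26): x=-931261/159390 (≈-5.8427) theta=-32353/828828 (≈-0.0390)
After 9 (propagate distance d=38 (to screen)): x=-2529988/345345 (≈-7.3260) theta=-32353/828828 (≈-0.0390)
|theta_initial|=0.1000 |theta_final|=32353/828828 (≈0.0390) -> not increased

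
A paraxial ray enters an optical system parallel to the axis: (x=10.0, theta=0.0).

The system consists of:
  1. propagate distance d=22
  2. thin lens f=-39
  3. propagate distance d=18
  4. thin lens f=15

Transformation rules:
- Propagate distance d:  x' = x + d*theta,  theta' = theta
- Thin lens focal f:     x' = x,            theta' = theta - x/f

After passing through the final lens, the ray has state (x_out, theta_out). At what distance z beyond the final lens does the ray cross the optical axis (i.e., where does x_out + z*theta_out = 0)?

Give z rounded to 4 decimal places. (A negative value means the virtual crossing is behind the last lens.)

Answer: 20.3571

Derivation:
Initial: x=10.0000 theta=0.0000
After 1 (propagate distance d=22): x=10.0000 theta=0.0000
After 2 (thin lens f=-39): x=10.0000 theta=10/39 (≈0.2564)
After 3 (propagate distance d=18): x=190/13 (≈14.6154) theta=10/39 (≈0.2564)
After 4 (thin lens f=15): x=190/13 (≈14.6154) theta=-28/39 (≈-0.7179)
z_focus = -x_out/theta_out = -(190/13)/(-28/39) = 285/14 ≈ 20.3571
Rounded to 4 decimal places: z = 20.3571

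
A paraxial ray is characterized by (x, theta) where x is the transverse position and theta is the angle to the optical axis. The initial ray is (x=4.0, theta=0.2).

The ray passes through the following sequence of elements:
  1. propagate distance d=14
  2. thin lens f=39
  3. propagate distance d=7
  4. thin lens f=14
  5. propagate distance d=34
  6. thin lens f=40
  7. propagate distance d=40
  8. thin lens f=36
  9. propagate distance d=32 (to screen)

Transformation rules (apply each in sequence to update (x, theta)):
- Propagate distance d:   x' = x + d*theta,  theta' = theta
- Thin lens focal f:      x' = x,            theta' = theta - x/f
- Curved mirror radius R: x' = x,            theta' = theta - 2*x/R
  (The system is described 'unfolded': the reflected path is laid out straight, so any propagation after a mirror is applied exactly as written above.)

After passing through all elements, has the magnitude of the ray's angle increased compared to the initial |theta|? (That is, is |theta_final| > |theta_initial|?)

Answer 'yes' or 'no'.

Initial: x=4.0000 theta=0.2000
After 1 (propagate distance d=14): x=6.8000 theta=0.2000
After 2 (thin lens f=39): x=6.8000 theta=1/39 (≈0.0256)
After 3 (propagate distance d=7): x=1361/195 (≈6.9795) theta=1/39 (≈0.0256)
After 4 (thin lens f=14): x=1361/195 (≈6.9795) theta=-1291/2730 (≈-0.4729)
After 5 (propagate distance d=34): x=-828/91 (≈-9.0989) theta=-1291/2730 (≈-0.4729)
After 6 (thin lens f=40): x=-828/91 (≈-9.0989) theta=-67/273 (≈-0.2454)
After 7 (propagate distance d=40): x=-5164/273 (≈-18.9158) theta=-67/273 (≈-0.2454)
After 8 (thin lens f=36): x=-5164/273 (≈-18.9158) theta=688/2457 (≈0.2800)
After 9 (propagate distance d=32 (to screen)): x=-24460/2457 (≈-9.9552) theta=688/2457 (≈0.2800)
|theta_initial|=0.2000 |theta_final|=688/2457 (≈0.2800) -> increased

Answer: yes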